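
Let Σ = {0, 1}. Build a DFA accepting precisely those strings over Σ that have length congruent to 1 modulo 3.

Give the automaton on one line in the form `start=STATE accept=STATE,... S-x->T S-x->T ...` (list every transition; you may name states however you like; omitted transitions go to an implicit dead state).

start=S0 accept=S1 S0-0->S1 S0-1->S1 S1-0->S2 S1-1->S2 S2-0->S0 S2-1->S0

Only the length mod 3 matters, so use a 3-cycle: from any state, every input symbol moves to the next state, wrapping S2 back to S0. Mark S1 accepting.
        0   1  
>  S0   S1  S1 
 * S1   S2  S2 
   S2   S0  S0 
(> = start, * = accepting)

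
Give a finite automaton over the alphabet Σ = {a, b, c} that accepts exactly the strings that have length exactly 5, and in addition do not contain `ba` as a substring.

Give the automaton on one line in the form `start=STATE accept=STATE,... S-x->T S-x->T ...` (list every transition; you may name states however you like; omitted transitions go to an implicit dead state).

start=q0 accept=q12,q13 q0-a->q1 q0-b->q2 q0-c->q1 q1-a->q3 q1-b->q4 q1-c->q3 q2-a->q5 q2-b->q4 q2-c->q3 q3-a->q6 q3-b->q7 q3-c->q6 q4-a->q8 q4-b->q7 q4-c->q6 q5-a->q8 q5-b->q8 q5-c->q8 q6-a->q9 q6-b->q10 q6-c->q9 q7-a->q11 q7-b->q10 q7-c->q9 q8-a->q11 q8-b->q11 q8-c->q11 q9-a->q12 q9-b->q13 q9-c->q12 q10-a->q14 q10-b->q13 q10-c->q12 q11-a->q14 q11-b->q14 q11-c->q14 q12-a->q15 q12-b->q16 q12-c->q15 q13-a->q17 q13-b->q16 q13-c->q15 q14-a->q17 q14-b->q17 q14-c->q17 q15-a->q15 q15-b->q16 q15-c->q15 q16-a->q17 q16-b->q16 q16-c->q15 q17-a->q17 q17-b->q17 q17-c->q17

Handle the two conditions separately and then intersect. The first has 7 states tracking the input length, saturating at 6; the second has 3 states tracking partial matches of the forbidden pattern `ba`. A product state is a pair (one from each), accepting exactly when both do.
With 18 states:
          a    b    c  
>  q0     q1   q2   q1 
   q1     q3   q4   q3 
   q2     q5   q4   q3 
   q3     q6   q7   q6 
   q4     q8   q7   q6 
   q5     q8   q8   q8 
   q6     q9  q10   q9 
   q7    q11  q10   q9 
   q8    q11  q11  q11 
   q9    q12  q13  q12 
   q10   q14  q13  q12 
   q11   q14  q14  q14 
 * q12   q15  q16  q15 
 * q13   q17  q16  q15 
   q14   q17  q17  q17 
   q15   q15  q16  q15 
   q16   q17  q16  q15 
   q17   q17  q17  q17 
(> = start, * = accepting)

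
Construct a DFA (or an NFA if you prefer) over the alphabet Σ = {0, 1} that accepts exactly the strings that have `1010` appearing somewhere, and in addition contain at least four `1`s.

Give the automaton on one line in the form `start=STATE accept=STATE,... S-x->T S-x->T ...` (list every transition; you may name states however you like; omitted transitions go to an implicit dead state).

start=s0 accept=s14 s0-0->s0 s0-1->s1 s1-0->s2 s1-1->s3 s2-0->s4 s2-1->s5 s3-0->s6 s3-1->s7 s4-0->s4 s4-1->s3 s5-0->s8 s5-1->s7 s6-0->s9 s6-1->s10 s7-0->s11 s7-1->s7 s8-0->s8 s8-1->s12 s9-0->s9 s9-1->s7 s10-0->s12 s10-1->s7 s11-0->s9 s11-1->s13 s12-0->s12 s12-1->s14 s13-0->s14 s13-1->s7 s14-0->s14 s14-1->s14

Handle the two conditions separately and then intersect. The first has 5 states tracking whether and how much of `1010` has been seen; the second has 6 states tracking the count of `1`s, saturating at 5. A product state is a pair (one from each), accepting exactly when both do. Equivalent product states are then merged.
15 states suffice.
          0    1  
>  s0     s0   s1 
   s1     s2   s3 
   s2     s4   s5 
   s3     s6   s7 
   s4     s4   s3 
   s5     s8   s7 
   s6     s9  s10 
   s7    s11   s7 
   s8     s8  s12 
   s9     s9   s7 
   s10   s12   s7 
   s11    s9  s13 
   s12   s12  s14 
   s13   s14   s7 
 * s14   s14  s14 
(> = start, * = accepting)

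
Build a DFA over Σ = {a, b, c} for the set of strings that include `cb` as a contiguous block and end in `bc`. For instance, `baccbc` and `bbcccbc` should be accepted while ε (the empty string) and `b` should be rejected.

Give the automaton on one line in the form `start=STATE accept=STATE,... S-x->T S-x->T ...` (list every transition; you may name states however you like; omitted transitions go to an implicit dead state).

start=S0 accept=S4 S0-a->S0 S0-b->S0 S0-c->S1 S1-a->S0 S1-b->S2 S1-c->S1 S2-a->S3 S2-b->S2 S2-c->S4 S3-a->S3 S3-b->S2 S3-c->S3 S4-a->S3 S4-b->S2 S4-c->S3

Handle the two conditions separately and then intersect. One (3 states) tracks whether and how much of `cb` has been seen; the other (3 states) tracks how much of the suffix `bc` has currently been matched. Each combined state is a pair, one component from each; accept when both components accept. Minimizing collapses redundant product states.
With 5 states:
        a   b   c  
>  S0   S0  S0  S1 
   S1   S0  S2  S1 
   S2   S3  S2  S4 
   S3   S3  S2  S3 
 * S4   S3  S2  S3 
(> = start, * = accepting)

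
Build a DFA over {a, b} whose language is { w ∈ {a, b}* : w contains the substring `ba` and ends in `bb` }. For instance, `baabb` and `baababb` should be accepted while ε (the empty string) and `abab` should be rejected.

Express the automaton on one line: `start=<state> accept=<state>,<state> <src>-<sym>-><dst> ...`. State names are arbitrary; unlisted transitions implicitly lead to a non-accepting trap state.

start=q0 accept=q5 q0-a->q0 q0-b->q1 q1-a->q2 q1-b->q3 q2-a->q2 q2-b->q4 q3-a->q2 q3-b->q3 q4-a->q2 q4-b->q5 q5-a->q2 q5-b->q5

Build one automaton per condition and run them in lockstep. One (3 states) tracks whether and how much of `ba` has been seen; the other (3 states) tracks how much of the suffix `bb` has currently been matched. Each combined state is a pair, one component from each; accept when both components accept.
        a   b  
>  q0   q0  q1 
   q1   q2  q3 
   q2   q2  q4 
   q3   q2  q3 
   q4   q2  q5 
 * q5   q2  q5 
(> = start, * = accepting)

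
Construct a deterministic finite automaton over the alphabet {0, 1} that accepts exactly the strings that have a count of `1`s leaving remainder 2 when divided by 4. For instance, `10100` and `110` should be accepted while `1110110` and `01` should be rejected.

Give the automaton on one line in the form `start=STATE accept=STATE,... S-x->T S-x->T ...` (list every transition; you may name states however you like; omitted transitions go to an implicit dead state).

Keep the running count of `1`s modulo 4: each `1` advances along the cycle q0 → q1 → q2 → q3 → q0 while other symbols loop. Accept at q2.
A 4-state machine:
        0   1  
>  q0   q0  q1 
   q1   q1  q2 
 * q2   q2  q3 
   q3   q3  q0 
(> = start, * = accepting)

start=q0 accept=q2 q0-0->q0 q0-1->q1 q1-0->q1 q1-1->q2 q2-0->q2 q2-1->q3 q3-0->q3 q3-1->q0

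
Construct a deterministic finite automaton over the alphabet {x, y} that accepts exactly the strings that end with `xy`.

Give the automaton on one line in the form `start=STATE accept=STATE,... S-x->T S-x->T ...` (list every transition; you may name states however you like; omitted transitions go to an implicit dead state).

start=S0 accept=S2 S0-x->S1 S0-y->S0 S1-x->S1 S1-y->S2 S2-x->S1 S2-y->S0

Let each state record the length of the longest suffix of the input read so far that is also a prefix of `xy`. S1 means the last symbol is `x`; S2 means the last 2 symbols are `xy`. Accept only at S2, where the string currently ends in `xy`.
With 3 states:
        x   y  
>  S0   S1  S0 
   S1   S1  S2 
 * S2   S1  S0 
(> = start, * = accepting)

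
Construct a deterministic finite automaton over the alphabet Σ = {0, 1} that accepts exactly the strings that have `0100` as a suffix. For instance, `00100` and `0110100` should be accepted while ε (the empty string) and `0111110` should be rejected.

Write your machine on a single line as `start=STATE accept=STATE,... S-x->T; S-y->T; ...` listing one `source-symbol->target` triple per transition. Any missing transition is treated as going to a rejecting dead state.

start=s0; accept=s4; s0-0->s1; s0-1->s0; s1-0->s1; s1-1->s2; s2-0->s3; s2-1->s0; s3-0->s4; s3-1->s2; s4-0->s1; s4-1->s2

Let each state record the length of the longest suffix of the input read so far that is also a prefix of `0100`. s1 means the last symbol is `0`; s2 means the last 2 symbols are `01`; s3 means the last 3 symbols are `010`; s4 means the last 4 symbols are `0100`. Accept only at s4, where the string currently ends in `0100`.
A 5-state machine:
        0   1  
>  s0   s1  s0 
   s1   s1  s2 
   s2   s3  s0 
   s3   s4  s2 
 * s4   s1  s2 
(> = start, * = accepting)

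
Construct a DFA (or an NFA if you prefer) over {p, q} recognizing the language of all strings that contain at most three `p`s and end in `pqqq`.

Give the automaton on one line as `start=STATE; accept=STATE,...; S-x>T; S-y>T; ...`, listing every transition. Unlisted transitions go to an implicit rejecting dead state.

Handle the two conditions separately and then intersect. One (5 states) tracks the count of `p`s, saturating at 4; the other (5 states) tracks how much of the suffix `pqqq` has currently been matched. Each combined state is a pair, one component from each; accept when both components accept.
With 21 states:
       p  q 
>  A   B  A 
   B   C  D 
   C   E  F 
   D   C  G 
   E   H  I 
   F   E  J 
   G   C  K 
   H   H  L 
   I   H  M 
   J   E  N 
 * K   C  O 
   L   H  P 
   M   H  Q 
 * N   E  R 
   O   C  O 
   P   H  S 
 * Q   H  T 
   R   E  R 
   S   H  U 
   T   H  T 
   U   H  U 
(> = start, * = accepting)

start=A; accept=K,N,Q; A-p>B; A-q>A; B-p>C; B-q>D; C-p>E; C-q>F; D-p>C; D-q>G; E-p>H; E-q>I; F-p>E; F-q>J; G-p>C; G-q>K; H-p>H; H-q>L; I-p>H; I-q>M; J-p>E; J-q>N; K-p>C; K-q>O; L-p>H; L-q>P; M-p>H; M-q>Q; N-p>E; N-q>R; O-p>C; O-q>O; P-p>H; P-q>S; Q-p>H; Q-q>T; R-p>E; R-q>R; S-p>H; S-q>U; T-p>H; T-q>T; U-p>H; U-q>U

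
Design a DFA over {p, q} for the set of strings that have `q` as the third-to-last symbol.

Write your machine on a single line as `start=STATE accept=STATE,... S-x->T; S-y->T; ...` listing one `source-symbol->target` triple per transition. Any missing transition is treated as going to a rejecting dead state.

start=S0; accept=S11,S12,S13,S14; S0-p->S1; S0-q->S2; S1-p->S3; S1-q->S4; S2-p->S5; S2-q->S6; S3-p->S7; S3-q->S8; S4-p->S9; S4-q->S10; S5-p->S11; S5-q->S12; S6-p->S13; S6-q->S14; S7-p->S7; S7-q->S8; S8-p->S9; S8-q->S10; S9-p->S11; S9-q->S12; S10-p->S13; S10-q->S14; S11-p->S7; S11-q->S8; S12-p->S9; S12-q->S10; S13-p->S11; S13-q->S12; S14-p->S13; S14-q->S14

Because acceptance depends on a position counted from the end, the machine has to buffer the most recent 3 symbols. Make each state the string of the last up-to-3 symbols read; on input `x` shift the window left and append `x`. Accept when the buffered window has length 3 and begins with `q`.
A 15-state machine:
          p    q  
>  S0     S1   S2 
   S1     S3   S4 
   S2     S5   S6 
   S3     S7   S8 
   S4     S9  S10 
   S5    S11  S12 
   S6    S13  S14 
   S7     S7   S8 
   S8     S9  S10 
   S9    S11  S12 
   S10   S13  S14 
 * S11    S7   S8 
 * S12    S9  S10 
 * S13   S11  S12 
 * S14   S13  S14 
(> = start, * = accepting)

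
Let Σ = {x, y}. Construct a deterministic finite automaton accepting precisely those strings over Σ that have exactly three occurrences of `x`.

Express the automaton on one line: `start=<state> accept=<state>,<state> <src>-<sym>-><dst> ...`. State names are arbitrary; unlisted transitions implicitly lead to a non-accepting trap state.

Count `x`s, saturating at 4: states s0 through s3 mean 0 through 3 `x`s seen; s4 means more than 3. Each `x` increments (capped at s4); other symbols loop. Accept from {s3}.
        x   y  
>  s0   s1  s0 
   s1   s2  s1 
   s2   s3  s2 
 * s3   s4  s3 
   s4   s4  s4 
(> = start, * = accepting)

start=s0 accept=s3 s0-x->s1 s0-y->s0 s1-x->s2 s1-y->s1 s2-x->s3 s2-y->s2 s3-x->s4 s3-y->s3 s4-x->s4 s4-y->s4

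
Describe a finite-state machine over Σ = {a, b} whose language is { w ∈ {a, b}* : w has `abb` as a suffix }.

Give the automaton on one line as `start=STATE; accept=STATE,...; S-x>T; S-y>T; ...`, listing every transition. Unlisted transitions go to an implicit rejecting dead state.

start=S0; accept=S3; S0-a>S1; S0-b>S0; S1-a>S1; S1-b>S2; S2-a>S1; S2-b>S3; S3-a>S1; S3-b>S0

Remember how much of `abb` the current input suffix matches. State S0 means no match yet; S1 means the last symbol is `a`; S2 means the last 2 symbols are `ab`; S3 means the last 3 symbols are `abb`. Only S3 accepts. On a mismatch, fall back to the longest proper suffix that is still a prefix of `abb`.
A 4-state machine:
        a   b  
>  S0   S1  S0 
   S1   S1  S2 
   S2   S1  S3 
 * S3   S1  S0 
(> = start, * = accepting)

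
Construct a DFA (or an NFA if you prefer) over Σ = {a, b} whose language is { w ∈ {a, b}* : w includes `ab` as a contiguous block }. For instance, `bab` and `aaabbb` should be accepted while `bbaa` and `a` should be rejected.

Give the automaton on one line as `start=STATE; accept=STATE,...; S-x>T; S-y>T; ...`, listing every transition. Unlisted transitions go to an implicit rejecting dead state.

start=q0; accept=q2; q0-a>q1; q0-b>q0; q1-a>q1; q1-b>q2; q2-a>q2; q2-b>q2

Track how much of `ab` has been matched so far: state q0 is no progress, q2 is the absorbing accept state reached once `ab` has occurred. Intermediate states record partial matches; on a mismatch, fall back to the longest reusable overlap.
3 states suffice.
        a   b  
>  q0   q1  q0 
   q1   q1  q2 
 * q2   q2  q2 
(> = start, * = accepting)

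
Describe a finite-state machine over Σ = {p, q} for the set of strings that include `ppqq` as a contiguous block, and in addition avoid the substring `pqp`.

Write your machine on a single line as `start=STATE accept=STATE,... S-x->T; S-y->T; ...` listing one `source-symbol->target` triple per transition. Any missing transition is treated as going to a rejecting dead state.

start=s0; accept=s6,s7,s8; s0-p->s1; s0-q->s0; s1-p->s2; s1-q->s3; s2-p->s2; s2-q->s4; s3-p->s5; s3-q->s0; s4-p->s5; s4-q->s6; s5-p->s5; s5-q->s5; s6-p->s7; s6-q->s6; s7-p->s7; s7-q->s8; s8-p->s5; s8-q->s6

Run two small machines in parallel and take their product. One (5 states) tracks whether and how much of `ppqq` has been seen; the other (4 states) tracks partial matches of the forbidden pattern `pqp`. Each combined state is a pair, one component from each; accept when both components accept. Equivalent product states are then merged.
A 9-state machine:
        p   q  
>  s0   s1  s0 
   s1   s2  s3 
   s2   s2  s4 
   s3   s5  s0 
   s4   s5  s6 
   s5   s5  s5 
 * s6   s7  s6 
 * s7   s7  s8 
 * s8   s5  s6 
(> = start, * = accepting)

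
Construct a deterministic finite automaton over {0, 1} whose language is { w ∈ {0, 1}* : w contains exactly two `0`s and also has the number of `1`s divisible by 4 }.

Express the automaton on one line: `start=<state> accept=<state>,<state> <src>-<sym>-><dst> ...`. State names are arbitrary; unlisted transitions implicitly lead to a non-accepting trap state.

Build one automaton per condition and run them in lockstep. One (4 states) tracks the count of `0`s, saturating at 3; the other (4 states) tracks the count of `1`s modulo 4. Each combined state is a pair, one component from each; accept when both components accept.
A 16-state machine:
          0    1  
>  q0     q1   q2 
   q1     q3   q4 
   q2     q4   q5 
 * q3     q6   q7 
   q4     q7   q8 
   q5     q8   q9 
   q6     q6  q10 
   q7    q10  q11 
   q8    q11  q12 
   q9    q12   q0 
   q10   q10  q13 
   q11   q13  q14 
   q12   q14   q1 
   q13   q13  q15 
   q14   q15   q3 
   q15   q15   q6 
(> = start, * = accepting)

start=q0 accept=q3 q0-0->q1 q0-1->q2 q1-0->q3 q1-1->q4 q2-0->q4 q2-1->q5 q3-0->q6 q3-1->q7 q4-0->q7 q4-1->q8 q5-0->q8 q5-1->q9 q6-0->q6 q6-1->q10 q7-0->q10 q7-1->q11 q8-0->q11 q8-1->q12 q9-0->q12 q9-1->q0 q10-0->q10 q10-1->q13 q11-0->q13 q11-1->q14 q12-0->q14 q12-1->q1 q13-0->q13 q13-1->q15 q14-0->q15 q14-1->q3 q15-0->q15 q15-1->q6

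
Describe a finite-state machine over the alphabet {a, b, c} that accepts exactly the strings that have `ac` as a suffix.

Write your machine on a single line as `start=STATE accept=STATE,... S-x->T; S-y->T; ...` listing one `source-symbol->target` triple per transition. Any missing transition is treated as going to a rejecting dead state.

start=q0; accept=q2; q0-a->q1; q0-b->q0; q0-c->q0; q1-a->q1; q1-b->q0; q1-c->q2; q2-a->q1; q2-b->q0; q2-c->q0

Let each state record the length of the longest suffix of the input read so far that is also a prefix of `ac`. q1 means the last symbol is `a`; q2 means the last 2 symbols are `ac`. Accept only at q2, where the string currently ends in `ac`.
With 3 states:
        a   b   c  
>  q0   q1  q0  q0 
   q1   q1  q0  q2 
 * q2   q1  q0  q0 
(> = start, * = accepting)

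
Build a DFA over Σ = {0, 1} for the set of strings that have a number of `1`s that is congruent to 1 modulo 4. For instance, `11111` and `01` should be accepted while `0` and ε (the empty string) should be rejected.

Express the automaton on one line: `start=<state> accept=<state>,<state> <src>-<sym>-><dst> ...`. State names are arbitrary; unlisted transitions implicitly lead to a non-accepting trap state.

Keep the running count of `1`s modulo 4: each `1` advances along the cycle S0 → S1 → S2 → S3 → S0 while other symbols loop. Accept at S1.
With 4 states:
        0   1  
>  S0   S0  S1 
 * S1   S1  S2 
   S2   S2  S3 
   S3   S3  S0 
(> = start, * = accepting)

start=S0 accept=S1 S0-0->S0 S0-1->S1 S1-0->S1 S1-1->S2 S2-0->S2 S2-1->S3 S3-0->S3 S3-1->S0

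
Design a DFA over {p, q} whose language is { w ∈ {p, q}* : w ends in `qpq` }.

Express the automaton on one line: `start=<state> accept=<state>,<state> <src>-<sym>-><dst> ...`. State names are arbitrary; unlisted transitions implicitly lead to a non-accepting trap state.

Remember how much of `qpq` the current input suffix matches. State s0 means no match yet; s1 means the last symbol is `q`; s2 means the last 2 symbols are `qp`; s3 means the last 3 symbols are `qpq`. Only s3 accepts. On a mismatch, fall back to the longest proper suffix that is still a prefix of `qpq`.
A 4-state machine:
        p   q  
>  s0   s0  s1 
   s1   s2  s1 
   s2   s0  s3 
 * s3   s2  s1 
(> = start, * = accepting)

start=s0 accept=s3 s0-p->s0 s0-q->s1 s1-p->s2 s1-q->s1 s2-p->s0 s2-q->s3 s3-p->s2 s3-q->s1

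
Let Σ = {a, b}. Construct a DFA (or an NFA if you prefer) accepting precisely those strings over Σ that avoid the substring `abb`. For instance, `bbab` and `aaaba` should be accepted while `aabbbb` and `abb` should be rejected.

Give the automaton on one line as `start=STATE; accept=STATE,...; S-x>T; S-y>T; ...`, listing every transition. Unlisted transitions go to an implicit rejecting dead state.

Track partial matches of the forbidden pattern `abb`. State q3 is a dead state reached once `abb` has occurred; every other state accepts. q0 means no part of `abb` is currently matched.
        a   b  
>* q0   q1  q0 
 * q1   q1  q2 
 * q2   q1  q3 
   q3   q3  q3 
(> = start, * = accepting)

start=q0; accept=q0,q1,q2; q0-a>q1; q0-b>q0; q1-a>q1; q1-b>q2; q2-a>q1; q2-b>q3; q3-a>q3; q3-b>q3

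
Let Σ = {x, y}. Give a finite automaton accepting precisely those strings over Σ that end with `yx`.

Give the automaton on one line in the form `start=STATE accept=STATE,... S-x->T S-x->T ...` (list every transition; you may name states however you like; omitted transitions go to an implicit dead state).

Let each state record the length of the longest suffix of the input read so far that is also a prefix of `yx`. B means the last symbol is `y`; C means the last 2 symbols are `yx`. Accept only at C, where the string currently ends in `yx`.
       x  y 
>  A   A  B 
   B   C  B 
 * C   A  B 
(> = start, * = accepting)

start=A accept=C A-x->A A-y->B B-x->C B-y->B C-x->A C-y->B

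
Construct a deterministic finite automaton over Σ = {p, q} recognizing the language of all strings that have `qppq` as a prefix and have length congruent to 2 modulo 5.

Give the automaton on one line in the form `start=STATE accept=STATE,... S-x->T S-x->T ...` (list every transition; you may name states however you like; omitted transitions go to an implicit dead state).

start=A accept=I A-p->B A-q->C B-p->B B-q->B C-p->D C-q->B D-p->E D-q->B E-p->B E-q->F F-p->G F-q->G G-p->H G-q->H H-p->I H-q->I I-p->J I-q->J J-p->F J-q->F

Build one automaton per condition and run them in lockstep. One (6 states) tracks whether the input so far still matches the prefix `qppq`; the other (5 states) tracks the input length modulo 5. Each combined state is a pair, one component from each; accept when both components accept. Equivalent product states are then merged.
10 states suffice.
       p  q 
>  A   B  C 
   B   B  B 
   C   D  B 
   D   E  B 
   E   B  F 
   F   G  G 
   G   H  H 
   H   I  I 
 * I   J  J 
   J   F  F 
(> = start, * = accepting)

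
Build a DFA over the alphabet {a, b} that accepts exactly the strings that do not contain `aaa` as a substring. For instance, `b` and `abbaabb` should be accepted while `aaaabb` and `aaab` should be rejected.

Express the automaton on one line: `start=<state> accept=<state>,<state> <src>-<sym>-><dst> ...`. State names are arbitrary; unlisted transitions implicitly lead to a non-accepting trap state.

start=q0 accept=q0,q1,q2 q0-a->q1 q0-b->q0 q1-a->q2 q1-b->q0 q2-a->q3 q2-b->q0 q3-a->q3 q3-b->q3

Track partial matches of the forbidden pattern `aaa`. State q3 is a dead state reached once `aaa` has occurred; every other state accepts. q0 means no part of `aaa` is currently matched.
With 4 states:
        a   b  
>* q0   q1  q0 
 * q1   q2  q0 
 * q2   q3  q0 
   q3   q3  q3 
(> = start, * = accepting)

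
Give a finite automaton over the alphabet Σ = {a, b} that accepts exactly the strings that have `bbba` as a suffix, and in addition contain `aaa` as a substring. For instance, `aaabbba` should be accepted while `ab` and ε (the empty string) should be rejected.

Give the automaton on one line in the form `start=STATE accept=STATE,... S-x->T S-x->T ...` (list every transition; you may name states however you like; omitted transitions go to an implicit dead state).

start=q0 accept=q7 q0-a->q1 q0-b->q0 q1-a->q2 q1-b->q0 q2-a->q3 q2-b->q0 q3-a->q3 q3-b->q4 q4-a->q3 q4-b->q5 q5-a->q3 q5-b->q6 q6-a->q7 q6-b->q6 q7-a->q3 q7-b->q4

Build one automaton per condition and run them in lockstep. One (5 states) tracks how much of the suffix `bbba` has currently been matched; the other (4 states) tracks whether and how much of `aaa` has been seen. Each combined state is a pair, one component from each; accept when both components accept. Equivalent product states are then merged.
8 states suffice.
        a   b  
>  q0   q1  q0 
   q1   q2  q0 
   q2   q3  q0 
   q3   q3  q4 
   q4   q3  q5 
   q5   q3  q6 
   q6   q7  q6 
 * q7   q3  q4 
(> = start, * = accepting)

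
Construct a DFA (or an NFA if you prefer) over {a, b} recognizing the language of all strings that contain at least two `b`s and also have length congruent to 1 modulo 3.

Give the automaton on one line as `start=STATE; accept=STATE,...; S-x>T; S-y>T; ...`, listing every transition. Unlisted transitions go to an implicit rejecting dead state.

start=q0; accept=q8; q0-a>q1; q0-b>q2; q1-a>q3; q1-b>q4; q2-a>q4; q2-b>q5; q3-a>q0; q3-b>q6; q4-a>q6; q4-b>q7; q5-a>q7; q5-b>q7; q6-a>q2; q6-b>q8; q7-a>q8; q7-b>q8; q8-a>q5; q8-b>q5

Build one automaton per condition and run them in lockstep. The first has 4 states tracking the count of `b`s, saturating at 3; the second has 3 states tracking the input length modulo 3. A product state is a pair (one from each), accepting exactly when both do. After merging equivalent states the machine shrinks.
        a   b  
>  q0   q1  q2 
   q1   q3  q4 
   q2   q4  q5 
   q3   q0  q6 
   q4   q6  q7 
   q5   q7  q7 
   q6   q2  q8 
   q7   q8  q8 
 * q8   q5  q5 
(> = start, * = accepting)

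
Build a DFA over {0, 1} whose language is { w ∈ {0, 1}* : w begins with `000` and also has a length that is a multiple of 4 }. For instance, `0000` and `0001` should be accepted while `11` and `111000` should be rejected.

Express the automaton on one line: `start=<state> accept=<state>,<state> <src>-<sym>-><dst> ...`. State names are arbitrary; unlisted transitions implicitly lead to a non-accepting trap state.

start=s0 accept=s5 s0-0->s1 s0-1->s2 s1-0->s3 s1-1->s2 s2-0->s2 s2-1->s2 s3-0->s4 s3-1->s2 s4-0->s5 s4-1->s5 s5-0->s6 s5-1->s6 s6-0->s7 s6-1->s7 s7-0->s4 s7-1->s4

Handle the two conditions separately and then intersect. The first has 5 states tracking whether the input so far still matches the prefix `000`; the second has 4 states tracking the input length modulo 4. A product state is a pair (one from each), accepting exactly when both do. After merging equivalent states the machine shrinks.
With 8 states:
        0   1  
>  s0   s1  s2 
   s1   s3  s2 
   s2   s2  s2 
   s3   s4  s2 
   s4   s5  s5 
 * s5   s6  s6 
   s6   s7  s7 
   s7   s4  s4 
(> = start, * = accepting)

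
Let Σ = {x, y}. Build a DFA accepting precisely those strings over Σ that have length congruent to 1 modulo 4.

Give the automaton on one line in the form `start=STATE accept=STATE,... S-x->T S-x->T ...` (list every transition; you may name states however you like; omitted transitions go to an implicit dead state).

start=s0 accept=s1 s0-x->s1 s0-y->s1 s1-x->s2 s1-y->s2 s2-x->s3 s2-y->s3 s3-x->s0 s3-y->s0

Count input length modulo 4: every symbol advances one step around the cycle s0 → s1 → s2 → s3 → s0. Accept at s1.
A 4-state machine:
        x   y  
>  s0   s1  s1 
 * s1   s2  s2 
   s2   s3  s3 
   s3   s0  s0 
(> = start, * = accepting)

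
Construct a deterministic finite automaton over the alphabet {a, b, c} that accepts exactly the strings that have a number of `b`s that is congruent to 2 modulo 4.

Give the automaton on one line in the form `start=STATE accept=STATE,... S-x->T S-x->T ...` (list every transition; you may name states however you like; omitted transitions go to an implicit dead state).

Keep the running count of `b`s modulo 4: each `b` advances along the cycle q0 → q1 → q2 → q3 → q0 while other symbols loop. Accept at q2.
With 4 states:
        a   b   c  
>  q0   q0  q1  q0 
   q1   q1  q2  q1 
 * q2   q2  q3  q2 
   q3   q3  q0  q3 
(> = start, * = accepting)

start=q0 accept=q2 q0-a->q0 q0-b->q1 q0-c->q0 q1-a->q1 q1-b->q2 q1-c->q1 q2-a->q2 q2-b->q3 q2-c->q2 q3-a->q3 q3-b->q0 q3-c->q3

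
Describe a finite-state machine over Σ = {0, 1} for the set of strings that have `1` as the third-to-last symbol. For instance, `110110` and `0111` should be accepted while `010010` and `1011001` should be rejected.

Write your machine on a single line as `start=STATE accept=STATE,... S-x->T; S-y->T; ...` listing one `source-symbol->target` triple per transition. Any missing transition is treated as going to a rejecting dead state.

Because acceptance depends on a position counted from the end, the machine has to buffer the most recent 3 symbols. Make each state the string of the last up-to-3 symbols read; on input `x` shift the window left and append `x`. Accept when the buffered window has length 3 and begins with `1`.
15 states suffice.
          0    1  
>  q0     q1   q2 
   q1     q3   q4 
   q2     q5   q6 
   q3     q7   q8 
   q4     q9  q10 
   q5    q11  q12 
   q6    q13  q14 
   q7     q7   q8 
   q8     q9  q10 
   q9    q11  q12 
   q10   q13  q14 
 * q11    q7   q8 
 * q12    q9  q10 
 * q13   q11  q12 
 * q14   q13  q14 
(> = start, * = accepting)

start=q0; accept=q11,q12,q13,q14; q0-0->q1; q0-1->q2; q1-0->q3; q1-1->q4; q2-0->q5; q2-1->q6; q3-0->q7; q3-1->q8; q4-0->q9; q4-1->q10; q5-0->q11; q5-1->q12; q6-0->q13; q6-1->q14; q7-0->q7; q7-1->q8; q8-0->q9; q8-1->q10; q9-0->q11; q9-1->q12; q10-0->q13; q10-1->q14; q11-0->q7; q11-1->q8; q12-0->q9; q12-1->q10; q13-0->q11; q13-1->q12; q14-0->q13; q14-1->q14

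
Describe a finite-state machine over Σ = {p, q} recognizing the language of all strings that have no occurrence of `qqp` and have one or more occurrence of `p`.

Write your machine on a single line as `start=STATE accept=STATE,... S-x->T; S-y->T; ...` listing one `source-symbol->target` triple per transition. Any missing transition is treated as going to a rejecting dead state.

start=s0; accept=s1,s3,s5; s0-p->s1; s0-q->s2; s1-p->s1; s1-q->s3; s2-p->s1; s2-q->s4; s3-p->s1; s3-q->s5; s4-p->s4; s4-q->s4; s5-p->s4; s5-q->s5

Build one automaton per condition and run them in lockstep. One (4 states) tracks partial matches of the forbidden pattern `qqp`; the other (3 states) tracks the count of `p`s, saturating at 2. Each combined state is a pair, one component from each; accept when both components accept. Minimizing collapses redundant product states.
        p   q  
>  s0   s1  s2 
 * s1   s1  s3 
   s2   s1  s4 
 * s3   s1  s5 
   s4   s4  s4 
 * s5   s4  s5 
(> = start, * = accepting)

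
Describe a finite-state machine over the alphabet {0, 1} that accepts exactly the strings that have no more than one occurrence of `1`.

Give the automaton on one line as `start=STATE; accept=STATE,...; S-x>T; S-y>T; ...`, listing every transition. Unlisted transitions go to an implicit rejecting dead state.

start=A; accept=A,B; A-0>A; A-1>B; B-0>B; B-1>C; C-0>C; C-1>C

Only the number of `1`s matters, and only up to 2. Make a chain A → B → C advanced by each `1` (with C absorbing); every other symbol self-loops. The accepting set is {A, B}.
       0  1 
>* A   A  B 
 * B   B  C 
   C   C  C 
(> = start, * = accepting)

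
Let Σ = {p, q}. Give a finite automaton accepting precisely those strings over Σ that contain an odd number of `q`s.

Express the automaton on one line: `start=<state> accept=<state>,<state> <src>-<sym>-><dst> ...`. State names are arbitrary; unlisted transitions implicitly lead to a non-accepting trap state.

start=s0 accept=s1 s0-p->s0 s0-q->s1 s1-p->s1 s1-q->s0

Keep the running count of `q`s modulo 2: each `q` advances along the cycle s0 → s1 → s0 while other symbols loop. Accept at s1.
2 states suffice.
        p   q  
>  s0   s0  s1 
 * s1   s1  s0 
(> = start, * = accepting)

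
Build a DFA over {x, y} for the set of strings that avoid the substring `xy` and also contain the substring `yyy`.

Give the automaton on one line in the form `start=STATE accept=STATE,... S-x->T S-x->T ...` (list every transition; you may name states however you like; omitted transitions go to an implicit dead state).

Build one automaton per condition and run them in lockstep. One (3 states) tracks partial matches of the forbidden pattern `xy`; the other (4 states) tracks whether and how much of `yyy` has been seen. Each combined state is a pair, one component from each; accept when both components accept.
10 states suffice.
        x   y  
>  s0   s1  s2 
   s1   s1  s3 
   s2   s1  s4 
   s3   s5  s6 
   s4   s1  s7 
   s5   s5  s3 
   s6   s5  s8 
 * s7   s9  s7 
   s8   s8  s8 
 * s9   s9  s8 
(> = start, * = accepting)

start=s0 accept=s7,s9 s0-x->s1 s0-y->s2 s1-x->s1 s1-y->s3 s2-x->s1 s2-y->s4 s3-x->s5 s3-y->s6 s4-x->s1 s4-y->s7 s5-x->s5 s5-y->s3 s6-x->s5 s6-y->s8 s7-x->s9 s7-y->s7 s8-x->s8 s8-y->s8 s9-x->s9 s9-y->s8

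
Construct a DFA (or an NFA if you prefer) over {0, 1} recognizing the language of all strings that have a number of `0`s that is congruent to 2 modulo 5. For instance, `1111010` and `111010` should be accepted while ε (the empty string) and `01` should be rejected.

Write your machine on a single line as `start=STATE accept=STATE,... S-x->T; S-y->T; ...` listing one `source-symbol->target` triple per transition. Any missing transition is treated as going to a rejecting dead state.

Keep the running count of `0`s modulo 5: each `0` advances along the cycle s0 → s1 → s2 → s3 → s4 → s0 while other symbols loop. Accept at s2.
A 5-state machine:
        0   1  
>  s0   s1  s0 
   s1   s2  s1 
 * s2   s3  s2 
   s3   s4  s3 
   s4   s0  s4 
(> = start, * = accepting)

start=s0; accept=s2; s0-0->s1; s0-1->s0; s1-0->s2; s1-1->s1; s2-0->s3; s2-1->s2; s3-0->s4; s3-1->s3; s4-0->s0; s4-1->s4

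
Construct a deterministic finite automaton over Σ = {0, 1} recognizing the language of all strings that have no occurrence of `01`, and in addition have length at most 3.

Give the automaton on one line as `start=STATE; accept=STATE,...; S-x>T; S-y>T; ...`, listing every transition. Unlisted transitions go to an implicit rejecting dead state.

start=A; accept=A,B,C,D,F,G; A-0>B; A-1>C; B-0>D; B-1>E; C-0>D; C-1>F; D-0>G; D-1>E; E-0>E; E-1>E; F-0>G; F-1>G; G-0>E; G-1>E

Run two small machines in parallel and take their product. The first has 3 states tracking partial matches of the forbidden pattern `01`; the second has 5 states tracking the input length, saturating at 4. A product state is a pair (one from each), accepting exactly when both do. After merging equivalent states the machine shrinks.
A 7-state machine:
       0  1 
>* A   B  C 
 * B   D  E 
 * C   D  F 
 * D   G  E 
   E   E  E 
 * F   G  G 
 * G   E  E 
(> = start, * = accepting)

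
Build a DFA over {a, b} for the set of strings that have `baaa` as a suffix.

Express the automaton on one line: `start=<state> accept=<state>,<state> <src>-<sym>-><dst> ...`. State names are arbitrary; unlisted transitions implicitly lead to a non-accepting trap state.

start=s0 accept=s4 s0-a->s0 s0-b->s1 s1-a->s2 s1-b->s1 s2-a->s3 s2-b->s1 s3-a->s4 s3-b->s1 s4-a->s0 s4-b->s1

Remember how much of `baaa` the current input suffix matches. State s0 means no match yet; s1 means the last symbol is `b`; s2 means the last 2 symbols are `ba`; s3 means the last 3 symbols are `baa`; s4 means the last 4 symbols are `baaa`. Only s4 accepts. On a mismatch, fall back to the longest proper suffix that is still a prefix of `baaa`.
With 5 states:
        a   b  
>  s0   s0  s1 
   s1   s2  s1 
   s2   s3  s1 
   s3   s4  s1 
 * s4   s0  s1 
(> = start, * = accepting)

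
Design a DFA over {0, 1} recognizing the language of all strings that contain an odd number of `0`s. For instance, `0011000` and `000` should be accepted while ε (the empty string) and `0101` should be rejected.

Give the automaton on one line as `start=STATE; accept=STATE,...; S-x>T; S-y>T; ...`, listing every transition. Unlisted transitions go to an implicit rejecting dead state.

The only thing that matters is how many `0`s have appeared, reduced mod 2. Use one state per residue: A for 0, …, B for 1. Reading `0` moves to the next residue; anything else stays put. B is accepting.
2 states suffice.
       0  1 
>  A   B  A 
 * B   A  B 
(> = start, * = accepting)

start=A; accept=B; A-0>B; A-1>A; B-0>A; B-1>B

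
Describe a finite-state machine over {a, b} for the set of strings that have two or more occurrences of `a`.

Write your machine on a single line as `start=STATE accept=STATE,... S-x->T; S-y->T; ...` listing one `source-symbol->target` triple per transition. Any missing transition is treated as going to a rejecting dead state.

start=q0; accept=q2,q3; q0-a->q1; q0-b->q0; q1-a->q2; q1-b->q1; q2-a->q3; q2-b->q2; q3-a->q3; q3-b->q3

Only the number of `a`s matters, and only up to 3. Make a chain q0 → q1 → q2 → q3 advanced by each `a` (with q3 absorbing); every other symbol self-loops. The accepting set is {q2, q3}.
        a   b  
>  q0   q1  q0 
   q1   q2  q1 
 * q2   q3  q2 
 * q3   q3  q3 
(> = start, * = accepting)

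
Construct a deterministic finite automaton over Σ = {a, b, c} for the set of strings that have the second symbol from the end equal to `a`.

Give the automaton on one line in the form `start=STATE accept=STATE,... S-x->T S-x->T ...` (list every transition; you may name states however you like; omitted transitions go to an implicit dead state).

start=s0 accept=s4,s5,s6 s0-a->s1 s0-b->s2 s0-c->s3 s1-a->s4 s1-b->s5 s1-c->s6 s2-a->s7 s2-b->s8 s2-c->s9 s3-a->s10 s3-b->s11 s3-c->s12 s4-a->s4 s4-b->s5 s4-c->s6 s5-a->s7 s5-b->s8 s5-c->s9 s6-a->s10 s6-b->s11 s6-c->s12 s7-a->s4 s7-b->s5 s7-c->s6 s8-a->s7 s8-b->s8 s8-c->s9 s9-a->s10 s9-b->s11 s9-c->s12 s10-a->s4 s10-b->s5 s10-c->s6 s11-a->s7 s11-b->s8 s11-c->s9 s12-a->s10 s12-b->s11 s12-c->s12

Because acceptance depends on a position counted from the end, the machine has to buffer the most recent 2 symbols. Make each state the string of the last up-to-2 symbols read; on input `x` shift the window left and append `x`. Accept when the buffered window has length 2 and begins with `a`.
With 13 states:
          a    b    c  
>  s0     s1   s2   s3 
   s1     s4   s5   s6 
   s2     s7   s8   s9 
   s3    s10  s11  s12 
 * s4     s4   s5   s6 
 * s5     s7   s8   s9 
 * s6    s10  s11  s12 
   s7     s4   s5   s6 
   s8     s7   s8   s9 
   s9    s10  s11  s12 
   s10    s4   s5   s6 
   s11    s7   s8   s9 
   s12   s10  s11  s12 
(> = start, * = accepting)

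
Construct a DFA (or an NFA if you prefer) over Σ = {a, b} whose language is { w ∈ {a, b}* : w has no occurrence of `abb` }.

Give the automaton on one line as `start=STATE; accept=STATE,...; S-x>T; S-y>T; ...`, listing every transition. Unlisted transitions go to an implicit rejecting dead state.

Track partial matches of the forbidden pattern `abb`. State q3 is a dead state reached once `abb` has occurred; every other state accepts. q0 means no part of `abb` is currently matched.
With 4 states:
        a   b  
>* q0   q1  q0 
 * q1   q1  q2 
 * q2   q1  q3 
   q3   q3  q3 
(> = start, * = accepting)

start=q0; accept=q0,q1,q2; q0-a>q1; q0-b>q0; q1-a>q1; q1-b>q2; q2-a>q1; q2-b>q3; q3-a>q3; q3-b>q3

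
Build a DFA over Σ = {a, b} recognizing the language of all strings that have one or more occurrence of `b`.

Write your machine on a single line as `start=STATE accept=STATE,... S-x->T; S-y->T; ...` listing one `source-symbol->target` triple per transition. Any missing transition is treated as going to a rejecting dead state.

start=q0; accept=q1,q2; q0-a->q0; q0-b->q1; q1-a->q1; q1-b->q2; q2-a->q2; q2-b->q2

Only the number of `b`s matters, and only up to 2. Make a chain q0 → q1 → q2 advanced by each `b` (with q2 absorbing); every other symbol self-loops. The accepting set is {q1, q2}.
With 3 states:
        a   b  
>  q0   q0  q1 
 * q1   q1  q2 
 * q2   q2  q2 
(> = start, * = accepting)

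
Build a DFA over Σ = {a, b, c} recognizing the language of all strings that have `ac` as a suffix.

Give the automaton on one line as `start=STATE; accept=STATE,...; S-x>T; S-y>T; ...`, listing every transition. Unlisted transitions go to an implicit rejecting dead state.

start=s0; accept=s2; s0-a>s1; s0-b>s0; s0-c>s0; s1-a>s1; s1-b>s0; s1-c>s2; s2-a>s1; s2-b>s0; s2-c>s0

Remember how much of `ac` the current input suffix matches. State s0 means no match yet; s1 means the last symbol is `a`; s2 means the last 2 symbols are `ac`. Only s2 accepts. On a mismatch, fall back to the longest proper suffix that is still a prefix of `ac`.
A 3-state machine:
        a   b   c  
>  s0   s1  s0  s0 
   s1   s1  s0  s2 
 * s2   s1  s0  s0 
(> = start, * = accepting)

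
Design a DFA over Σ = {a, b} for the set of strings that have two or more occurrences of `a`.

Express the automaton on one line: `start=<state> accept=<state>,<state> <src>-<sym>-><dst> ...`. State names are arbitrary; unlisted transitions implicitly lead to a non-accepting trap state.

start=S0 accept=S2,S3 S0-a->S1 S0-b->S0 S1-a->S2 S1-b->S1 S2-a->S3 S2-b->S2 S3-a->S3 S3-b->S3

Only the number of `a`s matters, and only up to 3. Make a chain S0 → S1 → S2 → S3 advanced by each `a` (with S3 absorbing); every other symbol self-loops. The accepting set is {S2, S3}.
With 4 states:
        a   b  
>  S0   S1  S0 
   S1   S2  S1 
 * S2   S3  S2 
 * S3   S3  S3 
(> = start, * = accepting)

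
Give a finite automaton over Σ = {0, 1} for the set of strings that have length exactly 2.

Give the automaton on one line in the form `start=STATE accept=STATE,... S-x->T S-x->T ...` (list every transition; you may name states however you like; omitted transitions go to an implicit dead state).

start=q0 accept=q2 q0-0->q1 q0-1->q1 q1-0->q2 q1-1->q2 q2-0->q3 q2-1->q3 q3-0->q3 q3-1->q3

Count input length up to 3: every symbol moves from q0 toward q3, which means 'more than 2' and absorbs. Accept from {q2}.
A 4-state machine:
        0   1  
>  q0   q1  q1 
   q1   q2  q2 
 * q2   q3  q3 
   q3   q3  q3 
(> = start, * = accepting)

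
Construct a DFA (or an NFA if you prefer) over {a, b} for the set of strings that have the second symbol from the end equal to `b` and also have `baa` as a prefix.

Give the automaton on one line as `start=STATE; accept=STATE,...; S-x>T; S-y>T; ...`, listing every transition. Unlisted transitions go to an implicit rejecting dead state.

start=q0; accept=q6,q7; q0-a>q1; q0-b>q2; q1-a>q1; q1-b>q1; q2-a>q3; q2-b>q1; q3-a>q4; q3-b>q1; q4-a>q4; q4-b>q5; q5-a>q6; q5-b>q7; q6-a>q4; q6-b>q5; q7-a>q6; q7-b>q7

Handle the two conditions separately and then intersect. One (7 states) tracks the last 2 symbols read; the other (5 states) tracks whether the input so far still matches the prefix `baa`. Each combined state is a pair, one component from each; accept when both components accept. After merging equivalent states the machine shrinks.
With 8 states:
        a   b  
>  q0   q1  q2 
   q1   q1  q1 
   q2   q3  q1 
   q3   q4  q1 
   q4   q4  q5 
   q5   q6  q7 
 * q6   q4  q5 
 * q7   q6  q7 
(> = start, * = accepting)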